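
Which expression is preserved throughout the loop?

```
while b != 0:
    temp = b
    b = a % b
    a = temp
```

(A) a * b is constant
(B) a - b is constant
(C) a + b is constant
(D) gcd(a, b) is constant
D

A loop invariant must hold before the first iteration and be re-established by every execution of the body.

(D) gcd(a, b) is constant: One iteration replaces (a, b) by (b, a mod b). Since a mod b = a - q*b for an integer q, any common divisor of a and b divides b and a mod b, and conversely; hence gcd(b, a mod b) = gcd(a, b). For instance (34, 7) -> (7, 6) keeps gcd = 1. At exit b = 0 and a = gcd of the original inputs.

The other options fail:
(A) a * b is constant: e.g. (a, b) = (34, 7) -> (7, 6): the product goes from 238 to 42.
(B) a - b is constant: e.g. (a, b) = (34, 7) -> (7, 6): the difference goes from 27 to 1.
(C) a + b is constant: e.g. (a, b) = (34, 7) -> (7, 6): the sum goes from 41 to 13.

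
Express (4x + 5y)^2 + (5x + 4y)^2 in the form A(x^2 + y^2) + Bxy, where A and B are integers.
41(x^2 + y^2) + 80xy

Expanding: (4x + 5y)^2 = 16x^2 + 40xy + 25y^2
(5x + 4y)^2 = 25x^2 + 40xy + 16y^2
Sum = (16+25)(x^2+y^2) + 80xy = 41(x^2 + y^2) + 80xy
This is symmetric in x and y.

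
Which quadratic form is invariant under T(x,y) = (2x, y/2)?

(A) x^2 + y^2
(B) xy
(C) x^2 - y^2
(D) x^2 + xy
B

T multiplies x by 2 and divides y by 2.
Substitute the transformed coordinates into each option and compare with the original:
(A) x^2 + y^2  ->  (2x)^2 + (y/2)^2 = 4x^2 + y^2/4   [differs from x^2 + y^2: not invariant]
(B) xy  ->  (2x)(y/2) = xy   [equals xy: invariant]
(C) x^2 - y^2  ->  (2x)^2 - (y/2)^2 = 4x^2 - y^2/4   [differs from x^2 - y^2: not invariant]
(D) x^2 + xy  ->  (2x)^2 + (2x)(y/2) = 4x^2 + xy   [differs from x^2 + xy: not invariant]

Only option (B), xy, is unchanged by the transformation.
The factors 2 and 1/2 cancel only in the pure product xy.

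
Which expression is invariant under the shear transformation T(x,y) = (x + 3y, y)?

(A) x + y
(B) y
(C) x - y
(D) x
B

Under the shear T(x,y) = (x + 3y, y):
Substitute the transformed coordinates into each option and compare with the original:
(A) x + y  ->  (x + 3y) + (y) = x + 4y   [differs from x + y: not invariant]
(B) y  ->  (y) = y   [equals y: invariant]
(C) x - y  ->  (x + 3y) - (y) = x + 2y   [differs from x - y: not invariant]
(D) x  ->  (x + 3y) = x + 3y   [differs from x: not invariant]

Only option (B), y, is unchanged by the transformation.
A horizontal shear moves points parallel to the x-axis, so the y-coordinate (and any function of y alone) is unchanged.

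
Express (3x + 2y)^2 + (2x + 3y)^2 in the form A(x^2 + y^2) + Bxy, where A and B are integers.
13(x^2 + y^2) + 24xy

Expanding: (3x + 2y)^2 = 9x^2 + 12xy + 4y^2
(2x + 3y)^2 = 4x^2 + 12xy + 9y^2
Sum = (9+4)(x^2+y^2) + 24xy = 13(x^2 + y^2) + 24xy
This is symmetric in x and y.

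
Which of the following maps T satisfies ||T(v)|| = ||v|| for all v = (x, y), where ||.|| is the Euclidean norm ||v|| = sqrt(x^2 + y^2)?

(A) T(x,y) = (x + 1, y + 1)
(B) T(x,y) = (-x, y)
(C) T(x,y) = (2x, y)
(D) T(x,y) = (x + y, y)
B

A transformation preserves a norm if ||T(v)|| = ||v|| for every v; a single vector where the norm changes rules an option out.

(A) T(x,y) = (x + 1, y + 1): v = (1, 0) has norm sqrt((1)^2 + (0)^2) = 1, but T(v) = (2, 1) has norm sqrt(5) -- not preserved.
(B) T(x,y) = (-x, y): preserves the norm -- it is an orthogonal map (a rotation/reflection), and (-x)^2 + (y)^2 simplifies to x^2 + y^2.
(C) T(x,y) = (2x, y): v = (1, 0) has norm sqrt((1)^2 + (0)^2) = 1, but T(v) = (2, 0) has norm 2 -- not preserved.
(D) T(x,y) = (x + y, y): v = (0, 1) has norm sqrt((0)^2 + (1)^2) = 1, but T(v) = (1, 1) has norm sqrt(2) -- not preserved.

Therefore the answer is (B).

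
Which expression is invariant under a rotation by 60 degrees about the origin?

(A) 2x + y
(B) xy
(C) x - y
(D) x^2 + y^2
D

A rotation by 60 degrees sends (x, y) to (x/2 - sqrt(3)y/2, sqrt(3)x/2 + y/2).
Substitute the transformed coordinates into each option and compare with the original:
(A) 2x + y  ->  2(x/2 - sqrt(3)y/2) + (sqrt(3)x/2 + y/2) = sqrt(3)x/2 + x - sqrt(3)y + y/2   [differs from 2x + y: not invariant]
(B) xy  ->  (x/2 - sqrt(3)y/2)(sqrt(3)x/2 + y/2) = sqrt(3)x^2/4 - xy/2 - sqrt(3)y^2/4   [differs from xy: not invariant]
(C) x - y  ->  (x/2 - sqrt(3)y/2) - (sqrt(3)x/2 + y/2) = -sqrt(3)x/2 + x/2 - sqrt(3)y/2 - y/2   [differs from x - y: not invariant]
(D) x^2 + y^2  ->  (x/2 - sqrt(3)y/2)^2 + (sqrt(3)x/2 + y/2)^2 = x^2 + y^2   [equals x^2 + y^2: invariant]

Only option (D), x^2 + y^2, is unchanged by the transformation.
Geometrically, x^2 + y^2 is the squared distance from the origin, which every rotation about the origin preserves.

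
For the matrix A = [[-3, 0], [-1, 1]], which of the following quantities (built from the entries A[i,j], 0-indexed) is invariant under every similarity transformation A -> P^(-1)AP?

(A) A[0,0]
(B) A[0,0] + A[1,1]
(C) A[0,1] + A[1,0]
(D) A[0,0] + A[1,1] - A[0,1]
B

A[0,0] + A[1,1] is the trace of A. By the cyclic property of the trace, tr(P^(-1)AP) = tr(APP^(-1)) = tr(A), so it is the same for every matrix similar to A.

The other combinations are not similarity invariants. For example, take P = [[1, 2], [0, 1]] (det P = 1), so P^(-1) = [[1, -2], [0, 1]] and
B = P^(-1)AP = [[-1, -4], [-1, -1]].
Evaluating each option on A and on B:
(A) A[0,0]: -3 for A, -1 for B -> changes
(B) A[0,0] + A[1,1]: -2 for A, -2 for B -> unchanged
(C) A[0,1] + A[1,0]: -1 for A, -5 for B -> changes
(D) A[0,0] + A[1,1] - A[0,1]: -2 for A, 2 for B -> changes

Only (B) A[0,0] + A[1,1] = -2 survives (and it does so for every P, not just this one), so it is the invariant.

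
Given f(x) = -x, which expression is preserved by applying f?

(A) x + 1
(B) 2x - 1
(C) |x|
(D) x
C

For f(x) = -x:
Applying f replaces x by -x. Since |-x| = |x|, the absolute value is unchanged by f, whereas x -> -x, 2x - 1 -> -2x - 1 and x + 1 -> -x + 1 all change.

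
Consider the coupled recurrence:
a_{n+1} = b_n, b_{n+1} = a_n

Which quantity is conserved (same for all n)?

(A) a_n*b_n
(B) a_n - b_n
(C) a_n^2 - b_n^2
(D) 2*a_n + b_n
A

Replace a_n by a_{n+1} = b_n and b_n by b_{n+1} = a_n in each option and simplify:
(A) a_n*b_n  ->  (b_n)*(a_n) = a_n*b_n   [conserved]
(B) a_n - b_n  ->  (b_n) - (a_n) = -a_n + b_n   [not conserved]
(C) a_n^2 - b_n^2  ->  (b_n)^2 - (a_n)^2 = -a_n^2 + b_n^2   [not conserved]
(D) 2*a_n + b_n  ->  2*(b_n) + (a_n) = a_n + 2*b_n   [not conserved]

Only (A) a_n*b_n returns to itself after one step, so it is the conserved quantity.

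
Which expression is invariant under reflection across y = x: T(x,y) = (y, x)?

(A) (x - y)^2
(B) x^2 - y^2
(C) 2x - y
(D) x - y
A

The map is reflection across y = x: T(x,y) = (y, x).
Substitute the transformed coordinates into each option and compare with the original:
(A) (x - y)^2  ->  ((y) - (x))^2 = x^2 - 2xy + y^2   [equals (x - y)^2: invariant]
(B) x^2 - y^2  ->  (y)^2 - (x)^2 = -x^2 + y^2   [differs from x^2 - y^2: not invariant]
(C) 2x - y  ->  2(y) - (x) = -x + 2y   [differs from 2x - y: not invariant]
(D) x - y  ->  (y) - (x) = -x + y   [differs from x - y: not invariant]

Only option (A), (x - y)^2, is unchanged by the transformation.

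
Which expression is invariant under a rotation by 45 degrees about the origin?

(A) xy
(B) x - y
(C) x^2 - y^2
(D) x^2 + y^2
D

A rotation by 45 degrees sends (x, y) to (sqrt(2)x/2 - sqrt(2)y/2, sqrt(2)x/2 + sqrt(2)y/2).
Substitute the transformed coordinates into each option and compare with the original:
(A) xy  ->  (sqrt(2)x/2 - sqrt(2)y/2)(sqrt(2)x/2 + sqrt(2)y/2) = x^2/2 - y^2/2   [differs from xy: not invariant]
(B) x - y  ->  (sqrt(2)x/2 - sqrt(2)y/2) - (sqrt(2)x/2 + sqrt(2)y/2) = -sqrt(2)y   [differs from x - y: not invariant]
(C) x^2 - y^2  ->  (sqrt(2)x/2 - sqrt(2)y/2)^2 - (sqrt(2)x/2 + sqrt(2)y/2)^2 = -2xy   [differs from x^2 - y^2: not invariant]
(D) x^2 + y^2  ->  (sqrt(2)x/2 - sqrt(2)y/2)^2 + (sqrt(2)x/2 + sqrt(2)y/2)^2 = x^2 + y^2   [equals x^2 + y^2: invariant]

Only option (D), x^2 + y^2, is unchanged by the transformation.
Geometrically, x^2 + y^2 is the squared distance from the origin, which every rotation about the origin preserves.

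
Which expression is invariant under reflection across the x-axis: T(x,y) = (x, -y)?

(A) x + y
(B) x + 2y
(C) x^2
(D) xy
C

The map is reflection across the x-axis: T(x,y) = (x, -y).
Substitute the transformed coordinates into each option and compare with the original:
(A) x + y  ->  (x) + (-y) = x - y   [differs from x + y: not invariant]
(B) x + 2y  ->  (x) + 2(-y) = x - 2y   [differs from x + 2y: not invariant]
(C) x^2  ->  (x)^2 = x^2   [equals x^2: invariant]
(D) xy  ->  (x)(-y) = -xy   [differs from xy: not invariant]

Only option (C), x^2, is unchanged by the transformation.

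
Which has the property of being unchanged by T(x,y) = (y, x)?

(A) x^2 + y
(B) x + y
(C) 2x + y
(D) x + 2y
B

An expression E(x,y) is invariant under T if E(T(x,y)) = E(x,y). Here T(x,y) = (y, x).
Substitute the transformed coordinates into each option and compare with the original:
(A) x^2 + y  ->  (y)^2 + (x) = x + y^2   [differs from x^2 + y: not invariant]
(B) x + y  ->  (y) + (x) = x + y   [equals x + y: invariant]
(C) 2x + y  ->  2(y) + (x) = x + 2y   [differs from 2x + y: not invariant]
(D) x + 2y  ->  (y) + 2(x) = 2x + y   [differs from x + 2y: not invariant]

Only option (B), x + y, is unchanged by the transformation.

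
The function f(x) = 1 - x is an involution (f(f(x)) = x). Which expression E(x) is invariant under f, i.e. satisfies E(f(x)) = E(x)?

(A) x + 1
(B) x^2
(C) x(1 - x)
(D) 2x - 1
C

Replace x by f(x) = 1 - x in each option and simplify. As a quick numerical cross-check, also compare E(5) with E(f(5)) = E(-4).

(A) x + 1  ->  (1 - x) + 1 = 2 - x; check: E(5) = 6 but E(-4) = -3.   [not invariant]
(B) x^2  ->  (1 - x)^2 = (x - 1)^2; check: E(5) = 25 but E(-4) = 16.   [not invariant]
(C) x(1 - x)  ->  (1 - x)(1 - (1 - x)), which simplifies back to x(1 - x); check: E(5) = -20, E(-4) = -20.   [invariant]
(D) 2x - 1  ->  2(1 - x) - 1 = 1 - 2x; check: E(5) = 9 but E(-4) = -9.   [not invariant]

Only (C) is unchanged. E is symmetric under swapping x with f(x) = 1 - x, which is exactly what an involution does.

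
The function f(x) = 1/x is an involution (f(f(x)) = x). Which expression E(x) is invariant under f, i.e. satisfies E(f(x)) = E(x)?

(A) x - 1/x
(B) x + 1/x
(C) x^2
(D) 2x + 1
B

Replace x by f(x) = 1/x in each option and simplify. As a quick numerical cross-check, also compare E(4) with E(f(4)) = E(1/4).

(A) x - 1/x  ->  (1/x) - 1/(1/x) = -x + 1/x; check: E(4) = 15/4 but E(1/4) = -15/4.   [not invariant]
(B) x + 1/x  ->  (1/x) + 1/(1/x), which simplifies back to x + 1/x; check: E(4) = 17/4, E(1/4) = 17/4.   [invariant]
(C) x^2  ->  (1/x)^2 = x^(-2); check: E(4) = 16 but E(1/4) = 1/16.   [not invariant]
(D) 2x + 1  ->  2(1/x) + 1 = (x + 2)/x; check: E(4) = 9 but E(1/4) = 3/2.   [not invariant]

Only (B) is unchanged. E is symmetric under swapping x with f(x) = 1/x, which is exactly what an involution does.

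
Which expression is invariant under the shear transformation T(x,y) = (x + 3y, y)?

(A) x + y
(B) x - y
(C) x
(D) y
D

Under the shear T(x,y) = (x + 3y, y):
Substitute the transformed coordinates into each option and compare with the original:
(A) x + y  ->  (x + 3y) + (y) = x + 4y   [differs from x + y: not invariant]
(B) x - y  ->  (x + 3y) - (y) = x + 2y   [differs from x - y: not invariant]
(C) x  ->  (x + 3y) = x + 3y   [differs from x: not invariant]
(D) y  ->  (y) = y   [equals y: invariant]

Only option (D), y, is unchanged by the transformation.
A horizontal shear moves points parallel to the x-axis, so the y-coordinate (and any function of y alone) is unchanged.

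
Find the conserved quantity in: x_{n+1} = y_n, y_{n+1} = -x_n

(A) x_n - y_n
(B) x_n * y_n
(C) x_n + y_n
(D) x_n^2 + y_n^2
D

For the recurrence x_{n+1} = y_n, y_{n+1} = -x_n:

x_{n+1}^2 + y_{n+1}^2 = y_n^2 + (-x_n)^2 = x_n^2 + y_n^2
The sum of squares is conserved (like energy in a harmonic oscillator).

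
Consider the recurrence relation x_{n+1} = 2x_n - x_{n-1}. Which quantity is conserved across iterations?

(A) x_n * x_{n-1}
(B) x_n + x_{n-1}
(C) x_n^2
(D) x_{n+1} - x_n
D

For the recurrence x_{n+1} = 2x_n - x_{n-1}:

If x_{n+1} = 2x_n - x_{n-1}, then:
x_{n+1} - x_n = x_n - x_{n-1}
The first difference is constant throughout the sequence.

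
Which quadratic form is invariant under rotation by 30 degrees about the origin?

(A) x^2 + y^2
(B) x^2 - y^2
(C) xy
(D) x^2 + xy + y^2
A

Rotation by 30 degrees sends (x, y) to (sqrt(3)x/2 - y/2, x/2 + sqrt(3)y/2).
Substitute the transformed coordinates into each option and compare with the original:
(A) x^2 + y^2  ->  (sqrt(3)x/2 - y/2)^2 + (x/2 + sqrt(3)y/2)^2 = x^2 + y^2   [equals x^2 + y^2: invariant]
(B) x^2 - y^2  ->  (sqrt(3)x/2 - y/2)^2 - (x/2 + sqrt(3)y/2)^2 = x^2/2 - sqrt(3)xy - y^2/2   [differs from x^2 - y^2: not invariant]
(C) xy  ->  (sqrt(3)x/2 - y/2)(x/2 + sqrt(3)y/2) = sqrt(3)x^2/4 + xy/2 - sqrt(3)y^2/4   [differs from xy: not invariant]
(D) x^2 + xy + y^2  ->  (sqrt(3)x/2 - y/2)^2 + (sqrt(3)x/2 - y/2)(x/2 + sqrt(3)y/2) + (x/2 + sqrt(3)y/2)^2 = sqrt(3)x^2/4 + x^2 + xy/2 - sqrt(3)y^2/4 + y^2   [differs from x^2 + xy + y^2: not invariant]

Only option (A), x^2 + y^2, is unchanged by the transformation.
x^2 + y^2 is the squared distance from the origin, which rotations preserve.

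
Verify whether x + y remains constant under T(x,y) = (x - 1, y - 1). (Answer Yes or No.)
No

Substitute T(x,y) = (x - 1, y - 1) into the expression and compare with the original.

Original: x + y
After applying T: (x - 1) + (y - 1) = x + y - 2

This differs from the original x + y (difference: -2), so the expression is NOT invariant.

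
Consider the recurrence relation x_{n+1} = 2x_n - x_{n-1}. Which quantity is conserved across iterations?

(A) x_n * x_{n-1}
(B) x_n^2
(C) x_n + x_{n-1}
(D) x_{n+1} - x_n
D

For the recurrence x_{n+1} = 2x_n - x_{n-1}:

If x_{n+1} = 2x_n - x_{n-1}, then:
x_{n+1} - x_n = x_n - x_{n-1}
The first difference is constant throughout the sequence.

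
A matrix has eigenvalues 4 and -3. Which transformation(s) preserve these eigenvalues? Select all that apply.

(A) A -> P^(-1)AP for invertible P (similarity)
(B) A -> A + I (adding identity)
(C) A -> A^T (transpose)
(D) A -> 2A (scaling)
A and C

Eigenvalues are preserved by:
1. Similarity transformations: A -> P^(-1)AP (same characteristic polynomial)
2. Transpose: A^T has the same eigenvalues as A

Eigenvalues are NOT preserved by:
- Adding identity: eigenvalues become 4+1, -3+1
- Scaling: eigenvalues become 8, -6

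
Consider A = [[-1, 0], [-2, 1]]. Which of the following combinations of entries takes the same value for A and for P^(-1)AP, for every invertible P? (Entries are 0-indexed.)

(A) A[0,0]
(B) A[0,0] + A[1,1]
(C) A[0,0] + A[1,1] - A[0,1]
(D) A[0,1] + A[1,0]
B

A[0,0] + A[1,1] is the trace of A. By the cyclic property of the trace, tr(P^(-1)AP) = tr(APP^(-1)) = tr(A), so it is the same for every matrix similar to A.

The other combinations are not similarity invariants. For example, take P = [[1, -1], [0, 1]] (det P = 1), so P^(-1) = [[1, 1], [0, 1]] and
B = P^(-1)AP = [[-3, 4], [-2, 3]].
Evaluating each option on A and on B:
(A) A[0,0]: -1 for A, -3 for B -> changes
(B) A[0,0] + A[1,1]: 0 for A, 0 for B -> unchanged
(C) A[0,0] + A[1,1] - A[0,1]: 0 for A, -4 for B -> changes
(D) A[0,1] + A[1,0]: -2 for A, 2 for B -> changes

Only (B) A[0,0] + A[1,1] = 0 survives (and it does so for every P, not just this one), so it is the invariant.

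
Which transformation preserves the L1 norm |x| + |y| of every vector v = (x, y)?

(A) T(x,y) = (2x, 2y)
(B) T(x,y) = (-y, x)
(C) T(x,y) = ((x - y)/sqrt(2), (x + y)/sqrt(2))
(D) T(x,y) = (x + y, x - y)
B

A transformation preserves a norm if ||T(v)|| = ||v|| for every v; a single vector where the norm changes rules an option out.

(A) T(x,y) = (2x, 2y): v = (1, 0) has norm |1| + |0| = 1, but T(v) = (2, 0) has norm 2 -- not preserved.
(B) T(x,y) = (-y, x): preserves the norm -- it only permutes the coordinates and/or flips signs, which leaves |x| + |y| unchanged.
(C) T(x,y) = ((x - y)/sqrt(2), (x + y)/sqrt(2)): v = (1, 0) has norm |1| + |0| = 1, but T(v) = (sqrt(2)/2, sqrt(2)/2) has norm sqrt(2) -- not preserved.
(D) T(x,y) = (x + y, x - y): v = (1, 0) has norm |1| + |0| = 1, but T(v) = (1, 1) has norm 2 -- not preserved.

Therefore the answer is (B).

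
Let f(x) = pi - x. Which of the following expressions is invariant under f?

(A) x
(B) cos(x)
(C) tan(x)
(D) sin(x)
D

For f(x) = pi - x:
sin(pi - x) = sin(x), so sine is invariant under this transformation.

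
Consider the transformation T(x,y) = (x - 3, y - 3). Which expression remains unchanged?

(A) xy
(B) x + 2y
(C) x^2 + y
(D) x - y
D

An expression E(x,y) is invariant under T if E(T(x,y)) = E(x,y). Here T(x,y) = (x - 3, y - 3).
Substitute the transformed coordinates into each option and compare with the original:
(A) xy  ->  (x - 3)(y - 3) = xy - 3x - 3y + 9   [differs from xy: not invariant]
(B) x + 2y  ->  (x - 3) + 2(y - 3) = x + 2y - 9   [differs from x + 2y: not invariant]
(C) x^2 + y  ->  (x - 3)^2 + (y - 3) = x^2 - 6x + y + 6   [differs from x^2 + y: not invariant]
(D) x - y  ->  (x - 3) - (y - 3) = x - y   [equals x - y: invariant]

Only option (D), x - y, is unchanged by the transformation.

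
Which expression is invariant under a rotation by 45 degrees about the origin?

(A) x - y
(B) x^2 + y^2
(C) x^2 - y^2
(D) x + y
B

A rotation by 45 degrees sends (x, y) to (sqrt(2)x/2 - sqrt(2)y/2, sqrt(2)x/2 + sqrt(2)y/2).
Substitute the transformed coordinates into each option and compare with the original:
(A) x - y  ->  (sqrt(2)x/2 - sqrt(2)y/2) - (sqrt(2)x/2 + sqrt(2)y/2) = -sqrt(2)y   [differs from x - y: not invariant]
(B) x^2 + y^2  ->  (sqrt(2)x/2 - sqrt(2)y/2)^2 + (sqrt(2)x/2 + sqrt(2)y/2)^2 = x^2 + y^2   [equals x^2 + y^2: invariant]
(C) x^2 - y^2  ->  (sqrt(2)x/2 - sqrt(2)y/2)^2 - (sqrt(2)x/2 + sqrt(2)y/2)^2 = -2xy   [differs from x^2 - y^2: not invariant]
(D) x + y  ->  (sqrt(2)x/2 - sqrt(2)y/2) + (sqrt(2)x/2 + sqrt(2)y/2) = sqrt(2)x   [differs from x + y: not invariant]

Only option (B), x^2 + y^2, is unchanged by the transformation.
Geometrically, x^2 + y^2 is the squared distance from the origin, which every rotation about the origin preserves.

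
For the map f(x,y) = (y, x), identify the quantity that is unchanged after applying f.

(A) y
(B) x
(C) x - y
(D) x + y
D

For f(x,y) = (y, x):
After applying f: x' = y, y' = x. So x' + y' = y + x = x + y.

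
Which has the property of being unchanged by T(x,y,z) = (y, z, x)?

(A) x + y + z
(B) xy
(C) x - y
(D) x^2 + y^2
A

Apply T(x,y,z) = (y, z, x) to each option, i.e. replace (x, y, z) by the transformed coordinates.
Substitute the transformed coordinates into each option and compare with the original:
(A) x + y + z  ->  (y) + (z) + (x) = x + y + z   [equals x + y + z: invariant]
(B) xy  ->  (y)(z) = yz   [differs from xy: not invariant]
(C) x - y  ->  (y) - (z) = y - z   [differs from x - y: not invariant]
(D) x^2 + y^2  ->  (y)^2 + (z)^2 = y^2 + z^2   [differs from x^2 + y^2: not invariant]

Only option (A), x + y + z, is unchanged by the transformation.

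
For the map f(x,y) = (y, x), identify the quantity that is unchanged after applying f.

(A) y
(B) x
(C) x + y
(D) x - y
C

For f(x,y) = (y, x):
After applying f: x' = y, y' = x. So x' + y' = y + x = x + y.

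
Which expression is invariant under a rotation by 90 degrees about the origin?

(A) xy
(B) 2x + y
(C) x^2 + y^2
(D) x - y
C

A rotation by 90 degrees sends (x, y) to (-y, x).
Substitute the transformed coordinates into each option and compare with the original:
(A) xy  ->  (-y)(x) = -xy   [differs from xy: not invariant]
(B) 2x + y  ->  2(-y) + (x) = x - 2y   [differs from 2x + y: not invariant]
(C) x^2 + y^2  ->  (-y)^2 + (x)^2 = x^2 + y^2   [equals x^2 + y^2: invariant]
(D) x - y  ->  (-y) - (x) = -x - y   [differs from x - y: not invariant]

Only option (C), x^2 + y^2, is unchanged by the transformation.
Geometrically, x^2 + y^2 is the squared distance from the origin, which every rotation about the origin preserves.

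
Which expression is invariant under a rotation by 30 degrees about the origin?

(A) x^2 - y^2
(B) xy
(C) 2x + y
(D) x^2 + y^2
D

A rotation by 30 degrees sends (x, y) to (sqrt(3)x/2 - y/2, x/2 + sqrt(3)y/2).
Substitute the transformed coordinates into each option and compare with the original:
(A) x^2 - y^2  ->  (sqrt(3)x/2 - y/2)^2 - (x/2 + sqrt(3)y/2)^2 = x^2/2 - sqrt(3)xy - y^2/2   [differs from x^2 - y^2: not invariant]
(B) xy  ->  (sqrt(3)x/2 - y/2)(x/2 + sqrt(3)y/2) = sqrt(3)x^2/4 + xy/2 - sqrt(3)y^2/4   [differs from xy: not invariant]
(C) 2x + y  ->  2(sqrt(3)x/2 - y/2) + (x/2 + sqrt(3)y/2) = x/2 + sqrt(3)x - y + sqrt(3)y/2   [differs from 2x + y: not invariant]
(D) x^2 + y^2  ->  (sqrt(3)x/2 - y/2)^2 + (x/2 + sqrt(3)y/2)^2 = x^2 + y^2   [equals x^2 + y^2: invariant]

Only option (D), x^2 + y^2, is unchanged by the transformation.
Geometrically, x^2 + y^2 is the squared distance from the origin, which every rotation about the origin preserves.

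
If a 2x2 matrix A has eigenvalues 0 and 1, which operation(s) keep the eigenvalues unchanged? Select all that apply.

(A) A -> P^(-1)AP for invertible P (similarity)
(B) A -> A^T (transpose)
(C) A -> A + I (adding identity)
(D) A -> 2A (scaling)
A and B

Eigenvalues are preserved by:
1. Similarity transformations: A -> P^(-1)AP (same characteristic polynomial)
2. Transpose: A^T has the same eigenvalues as A

Eigenvalues are NOT preserved by:
- Adding identity: eigenvalues become 0+1, 1+1
- Scaling: eigenvalues become 0, 2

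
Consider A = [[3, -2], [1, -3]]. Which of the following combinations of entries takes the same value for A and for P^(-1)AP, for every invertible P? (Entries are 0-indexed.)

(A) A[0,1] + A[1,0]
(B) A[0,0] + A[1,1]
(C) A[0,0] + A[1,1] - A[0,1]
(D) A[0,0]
B

A[0,0] + A[1,1] is the trace of A. By the cyclic property of the trace, tr(P^(-1)AP) = tr(APP^(-1)) = tr(A), so it is the same for every matrix similar to A.

The other combinations are not similarity invariants. For example, take P = [[2, 1], [1, 1]] (det P = 1), so P^(-1) = [[1, -1], [-1, 2]] and
B = P^(-1)AP = [[5, 3], [-6, -5]].
Evaluating each option on A and on B:
(A) A[0,1] + A[1,0]: -1 for A, -3 for B -> changes
(B) A[0,0] + A[1,1]: 0 for A, 0 for B -> unchanged
(C) A[0,0] + A[1,1] - A[0,1]: 2 for A, -3 for B -> changes
(D) A[0,0]: 3 for A, 5 for B -> changes

Only (B) A[0,0] + A[1,1] = 0 survives (and it does so for every P, not just this one), so it is the invariant.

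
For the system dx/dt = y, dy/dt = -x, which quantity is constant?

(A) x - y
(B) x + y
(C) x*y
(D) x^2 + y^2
D

A first integral I satisfies dI/dt = 0 along every solution. Differentiate each option and use the equation of motion:
(A) d/dt[x - y] = y - (-x) = x + y, not identically 0
(B) d/dt[x + y] = y + (-x) = y - x, not identically 0
(C) d/dt[x*y] = (dx/dt)y + x(dy/dt) = y^2 - x^2, not identically 0
(D) d/dt[x^2 + y^2] = 2x*dx/dt + 2y*dy/dt = 2x*y + 2y*(-x) = 0

Only (D) has zero time-derivative. So x^2 + y^2 (the squared radius; trajectories are circles) is the conserved quantity.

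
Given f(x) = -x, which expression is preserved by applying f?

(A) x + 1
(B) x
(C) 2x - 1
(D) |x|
D

For f(x) = -x:
Applying f replaces x by -x. Since |-x| = |x|, the absolute value is unchanged by f, whereas x -> -x, 2x - 1 -> -2x - 1 and x + 1 -> -x + 1 all change.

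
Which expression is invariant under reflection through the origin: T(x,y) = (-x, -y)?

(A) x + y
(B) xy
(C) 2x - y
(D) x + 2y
B

The map is reflection through the origin: T(x,y) = (-x, -y).
Substitute the transformed coordinates into each option and compare with the original:
(A) x + y  ->  (-x) + (-y) = -x - y   [differs from x + y: not invariant]
(B) xy  ->  (-x)(-y) = xy   [equals xy: invariant]
(C) 2x - y  ->  2(-x) - (-y) = -2x + y   [differs from 2x - y: not invariant]
(D) x + 2y  ->  (-x) + 2(-y) = -x - 2y   [differs from x + 2y: not invariant]

Only option (B), xy, is unchanged by the transformation.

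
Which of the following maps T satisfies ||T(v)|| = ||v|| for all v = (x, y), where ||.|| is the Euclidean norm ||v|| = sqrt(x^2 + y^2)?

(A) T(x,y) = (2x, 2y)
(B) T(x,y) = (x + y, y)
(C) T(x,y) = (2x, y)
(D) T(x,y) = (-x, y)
D

A transformation preserves a norm if ||T(v)|| = ||v|| for every v; a single vector where the norm changes rules an option out.

(A) T(x,y) = (2x, 2y): v = (1, 0) has norm sqrt((1)^2 + (0)^2) = 1, but T(v) = (2, 0) has norm 2 -- not preserved.
(B) T(x,y) = (x + y, y): v = (0, 1) has norm sqrt((0)^2 + (1)^2) = 1, but T(v) = (1, 1) has norm sqrt(2) -- not preserved.
(C) T(x,y) = (2x, y): v = (1, 0) has norm sqrt((1)^2 + (0)^2) = 1, but T(v) = (2, 0) has norm 2 -- not preserved.
(D) T(x,y) = (-x, y): preserves the norm -- it is an orthogonal map (a rotation/reflection), and (-x)^2 + (y)^2 simplifies to x^2 + y^2.

Therefore the answer is (D).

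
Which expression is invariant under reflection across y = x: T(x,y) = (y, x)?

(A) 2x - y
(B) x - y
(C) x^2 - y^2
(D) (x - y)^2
D

The map is reflection across y = x: T(x,y) = (y, x).
Substitute the transformed coordinates into each option and compare with the original:
(A) 2x - y  ->  2(y) - (x) = -x + 2y   [differs from 2x - y: not invariant]
(B) x - y  ->  (y) - (x) = -x + y   [differs from x - y: not invariant]
(C) x^2 - y^2  ->  (y)^2 - (x)^2 = -x^2 + y^2   [differs from x^2 - y^2: not invariant]
(D) (x - y)^2  ->  ((y) - (x))^2 = x^2 - 2xy + y^2   [equals (x - y)^2: invariant]

Only option (D), (x - y)^2, is unchanged by the transformation.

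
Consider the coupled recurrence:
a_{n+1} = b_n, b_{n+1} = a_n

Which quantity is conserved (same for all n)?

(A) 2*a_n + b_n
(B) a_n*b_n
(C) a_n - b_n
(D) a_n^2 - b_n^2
B

Replace a_n by a_{n+1} = b_n and b_n by b_{n+1} = a_n in each option and simplify:
(A) 2*a_n + b_n  ->  2*(b_n) + (a_n) = a_n + 2*b_n   [not conserved]
(B) a_n*b_n  ->  (b_n)*(a_n) = a_n*b_n   [conserved]
(C) a_n - b_n  ->  (b_n) - (a_n) = -a_n + b_n   [not conserved]
(D) a_n^2 - b_n^2  ->  (b_n)^2 - (a_n)^2 = -a_n^2 + b_n^2   [not conserved]

Only (B) a_n*b_n returns to itself after one step, so it is the conserved quantity.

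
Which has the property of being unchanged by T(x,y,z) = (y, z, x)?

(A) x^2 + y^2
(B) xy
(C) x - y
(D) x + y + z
D

Apply T(x,y,z) = (y, z, x) to each option, i.e. replace (x, y, z) by the transformed coordinates.
Substitute the transformed coordinates into each option and compare with the original:
(A) x^2 + y^2  ->  (y)^2 + (z)^2 = y^2 + z^2   [differs from x^2 + y^2: not invariant]
(B) xy  ->  (y)(z) = yz   [differs from xy: not invariant]
(C) x - y  ->  (y) - (z) = y - z   [differs from x - y: not invariant]
(D) x + y + z  ->  (y) + (z) + (x) = x + y + z   [equals x + y + z: invariant]

Only option (D), x + y + z, is unchanged by the transformation.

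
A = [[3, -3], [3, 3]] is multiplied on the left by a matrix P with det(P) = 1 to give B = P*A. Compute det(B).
18

By the multiplicative property of determinants, det(B) = det(P*A) = det(P) * det(A) = det(A),
so the determinant is invariant under multiplication by any determinant-1 matrix; we just need det(A).

det(A) = (3)(3) - (-3)(3) = 9 - (-9) = 18

Therefore det(B) = 1 * 18 = 18.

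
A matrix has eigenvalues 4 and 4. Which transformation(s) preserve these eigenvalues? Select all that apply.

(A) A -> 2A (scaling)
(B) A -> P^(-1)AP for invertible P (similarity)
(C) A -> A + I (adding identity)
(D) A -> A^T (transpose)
B and D

Eigenvalues are preserved by:
1. Similarity transformations: A -> P^(-1)AP (same characteristic polynomial)
2. Transpose: A^T has the same eigenvalues as A

Eigenvalues are NOT preserved by:
- Adding identity: eigenvalues become 4+1, 4+1
- Scaling: eigenvalues become 8, 8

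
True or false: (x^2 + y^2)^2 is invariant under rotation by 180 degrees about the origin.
True

Applying rotation by 180 degrees: x' = x*cos(180 degrees) - y*sin(180 degrees) = -x, y' = x*sin(180 degrees) + y*cos(180 degrees) = -y

Substituting into (x^2 + y^2)^2:
((-x)^2 + (-y)^2)^2
= x^4 + 2x^2y^2 + y^4 = (x^2 + y^2)^2

This equals the original expression (x^2 + y^2)^2, so it IS invariant.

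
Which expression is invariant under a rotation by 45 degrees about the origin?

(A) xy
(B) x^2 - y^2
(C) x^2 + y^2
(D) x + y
C

A rotation by 45 degrees sends (x, y) to (sqrt(2)x/2 - sqrt(2)y/2, sqrt(2)x/2 + sqrt(2)y/2).
Substitute the transformed coordinates into each option and compare with the original:
(A) xy  ->  (sqrt(2)x/2 - sqrt(2)y/2)(sqrt(2)x/2 + sqrt(2)y/2) = x^2/2 - y^2/2   [differs from xy: not invariant]
(B) x^2 - y^2  ->  (sqrt(2)x/2 - sqrt(2)y/2)^2 - (sqrt(2)x/2 + sqrt(2)y/2)^2 = -2xy   [differs from x^2 - y^2: not invariant]
(C) x^2 + y^2  ->  (sqrt(2)x/2 - sqrt(2)y/2)^2 + (sqrt(2)x/2 + sqrt(2)y/2)^2 = x^2 + y^2   [equals x^2 + y^2: invariant]
(D) x + y  ->  (sqrt(2)x/2 - sqrt(2)y/2) + (sqrt(2)x/2 + sqrt(2)y/2) = sqrt(2)x   [differs from x + y: not invariant]

Only option (C), x^2 + y^2, is unchanged by the transformation.
Geometrically, x^2 + y^2 is the squared distance from the origin, which every rotation about the origin preserves.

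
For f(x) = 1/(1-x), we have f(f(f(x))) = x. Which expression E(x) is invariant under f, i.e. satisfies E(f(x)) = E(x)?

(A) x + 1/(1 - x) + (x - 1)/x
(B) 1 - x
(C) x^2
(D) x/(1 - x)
A

Replace x by f(x) = 1/(1 - x) in each option and simplify. As a quick numerical cross-check, also compare E(4) with E(f(4)) = E(-1/3).

(A) x + 1/(1 - x) + (x - 1)/x  ->  (1/(1 - x)) + 1/(1 - (1/(1 - x))) + ((1/(1 - x)) - 1)/(1/(1 - x)), which simplifies back to x + 1/(1 - x) + (x - 1)/x; check: E(4) = 53/12, E(-1/3) = 53/12.   [invariant]
(B) 1 - x  ->  1 - (1/(1 - x)) = x/(x - 1); check: E(4) = -3 but E(-1/3) = 4/3.   [not invariant]
(C) x^2  ->  (1/(1 - x))^2 = (x - 1)^(-2); check: E(4) = 16 but E(-1/3) = 1/9.   [not invariant]
(D) x/(1 - x)  ->  (1/(1 - x))/(1 - (1/(1 - x))) = -1/x; check: E(4) = -4/3 but E(-1/3) = -1/4.   [not invariant]

Only (A) is unchanged. Indeed f(f(x)) = 1/(1 - 1/(1-x)) = (1-x)/(-x) = (x-1)/x, so E(x) = x + f(x) + f(f(x)) is the sum over the whole 3-cycle; applying f just permutes the three terms cyclically (x -> f(x) -> f(f(x)) -> x), leaving the sum unchanged.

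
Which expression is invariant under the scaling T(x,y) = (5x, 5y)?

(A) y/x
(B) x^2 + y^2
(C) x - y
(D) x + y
A

Under the uniform scaling T(x,y) = (5x, 5y):
Substitute the transformed coordinates into each option and compare with the original:
(A) y/x  ->  (5y)/(5x) = y/x   [equals y/x: invariant]
(B) x^2 + y^2  ->  (5x)^2 + (5y)^2 = 25x^2 + 25y^2   [differs from x^2 + y^2: not invariant]
(C) x - y  ->  (5x) - (5y) = 5x - 5y   [differs from x - y: not invariant]
(D) x + y  ->  (5x) + (5y) = 5x + 5y   [differs from x + y: not invariant]

Only option (A), y/x, is unchanged by the transformation.
The common factor 5 cancels in a ratio of coordinates, while sums, products and sums of squares pick up factors of 5 or 25.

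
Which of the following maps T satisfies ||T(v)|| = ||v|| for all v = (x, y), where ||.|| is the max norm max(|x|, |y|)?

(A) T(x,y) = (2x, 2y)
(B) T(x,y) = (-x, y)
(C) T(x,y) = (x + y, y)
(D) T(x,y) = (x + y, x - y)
B

A transformation preserves a norm if ||T(v)|| = ||v|| for every v; a single vector where the norm changes rules an option out.

(A) T(x,y) = (2x, 2y): v = (1, 0) has norm max(|1|, |0|) = 1, but T(v) = (2, 0) has norm 2 -- not preserved.
(B) T(x,y) = (-x, y): preserves the norm -- it only permutes the coordinates and/or flips signs, which leaves max(|x|, |y|) unchanged.
(C) T(x,y) = (x + y, y): v = (1, 1) has norm max(|1|, |1|) = 1, but T(v) = (2, 1) has norm 2 -- not preserved.
(D) T(x,y) = (x + y, x - y): v = (1, 1) has norm max(|1|, |1|) = 1, but T(v) = (2, 0) has norm 2 -- not preserved.

Therefore the answer is (B).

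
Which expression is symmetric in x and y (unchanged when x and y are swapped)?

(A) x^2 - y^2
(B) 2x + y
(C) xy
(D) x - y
C

A symmetric expression is unchanged when the variables are permuted; here the transformation to test is the swap (x, y) -> (y, x).
Substitute the transformed coordinates into each option and compare with the original:
(A) x^2 - y^2  ->  (y)^2 - (x)^2 = -x^2 + y^2   [differs from x^2 - y^2: not invariant]
(B) 2x + y  ->  2(y) + (x) = x + 2y   [differs from 2x + y: not invariant]
(C) xy  ->  (y)(x) = xy   [equals xy: invariant]
(D) x - y  ->  (y) - (x) = -x + y   [differs from x - y: not invariant]

Only option (C), xy, is unchanged by the transformation.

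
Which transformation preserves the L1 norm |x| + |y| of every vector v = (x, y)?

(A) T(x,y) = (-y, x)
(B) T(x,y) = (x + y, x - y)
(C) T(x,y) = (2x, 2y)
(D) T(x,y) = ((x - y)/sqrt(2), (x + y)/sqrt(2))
A

A transformation preserves a norm if ||T(v)|| = ||v|| for every v; a single vector where the norm changes rules an option out.

(A) T(x,y) = (-y, x): preserves the norm -- it only permutes the coordinates and/or flips signs, which leaves |x| + |y| unchanged.
(B) T(x,y) = (x + y, x - y): v = (1, 0) has norm |1| + |0| = 1, but T(v) = (1, 1) has norm 2 -- not preserved.
(C) T(x,y) = (2x, 2y): v = (1, 0) has norm |1| + |0| = 1, but T(v) = (2, 0) has norm 2 -- not preserved.
(D) T(x,y) = ((x - y)/sqrt(2), (x + y)/sqrt(2)): v = (1, 0) has norm |1| + |0| = 1, but T(v) = (sqrt(2)/2, sqrt(2)/2) has norm sqrt(2) -- not preserved.

Therefore the answer is (A).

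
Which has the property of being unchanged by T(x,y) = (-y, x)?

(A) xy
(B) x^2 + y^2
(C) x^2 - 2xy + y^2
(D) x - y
B

An expression E(x,y) is invariant under T if E(T(x,y)) = E(x,y). Here T(x,y) = (-y, x).
Substitute the transformed coordinates into each option and compare with the original:
(A) xy  ->  (-y)(x) = -xy   [differs from xy: not invariant]
(B) x^2 + y^2  ->  (-y)^2 + (x)^2 = x^2 + y^2   [equals x^2 + y^2: invariant]
(C) x^2 - 2xy + y^2  ->  (-y)^2 - 2(-y)(x) + (x)^2 = x^2 + 2xy + y^2   [differs from x^2 - 2xy + y^2: not invariant]
(D) x - y  ->  (-y) - (x) = -x - y   [differs from x - y: not invariant]

Only option (B), x^2 + y^2, is unchanged by the transformation.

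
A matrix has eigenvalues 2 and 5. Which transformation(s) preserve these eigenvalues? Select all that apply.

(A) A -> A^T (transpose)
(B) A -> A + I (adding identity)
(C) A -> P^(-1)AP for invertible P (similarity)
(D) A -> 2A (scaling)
A and C

Eigenvalues are preserved by:
1. Similarity transformations: A -> P^(-1)AP (same characteristic polynomial)
2. Transpose: A^T has the same eigenvalues as A

Eigenvalues are NOT preserved by:
- Adding identity: eigenvalues become 2+1, 5+1
- Scaling: eigenvalues become 4, 10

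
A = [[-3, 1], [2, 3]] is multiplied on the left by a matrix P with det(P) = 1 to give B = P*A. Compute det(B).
-11

By the multiplicative property of determinants, det(B) = det(P*A) = det(P) * det(A) = det(A),
so the determinant is invariant under multiplication by any determinant-1 matrix; we just need det(A).

det(A) = (-3)(3) - (1)(2) = -9 - 2 = -11

Therefore det(B) = 1 * (-11) = -11.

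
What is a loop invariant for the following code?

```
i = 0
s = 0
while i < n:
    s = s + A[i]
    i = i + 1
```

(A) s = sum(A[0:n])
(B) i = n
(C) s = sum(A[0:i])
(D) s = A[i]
C

A loop invariant must hold before the first iteration and be re-established by every execution of the body.

(C) s = sum(A[0:i]): Initially i = 0 and s = 0 = sum of the empty slice A[0:0]. If s = sum(A[0:i]) holds at the top of an iteration, the body sets s to sum(A[0:i]) + A[i] = sum(A[0:i+1]) and then i to i+1, so s = sum(A[0:i]) holds again. At exit i = n, giving s = sum(A[0:n]).

The other options fail:
(A) s = sum(A[0:n]): false before the loop (s = 0, not the full sum) -- it only becomes true at exit.
(B) i = n: false initially (i = 0); it is the exit condition, not an invariant.
(D) s = A[i]: after the first iteration s = A[0] but i = 1, so s = A[i] compares s with the wrong element (and fails in general).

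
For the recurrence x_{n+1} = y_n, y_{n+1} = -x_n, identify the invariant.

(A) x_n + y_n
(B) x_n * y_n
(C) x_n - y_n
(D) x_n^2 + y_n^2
D

For the recurrence x_{n+1} = y_n, y_{n+1} = -x_n:

x_{n+1}^2 + y_{n+1}^2 = y_n^2 + (-x_n)^2 = x_n^2 + y_n^2
The sum of squares is conserved (like energy in a harmonic oscillator).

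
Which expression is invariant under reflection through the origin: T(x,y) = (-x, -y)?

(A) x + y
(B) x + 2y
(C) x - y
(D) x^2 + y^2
D

The map is reflection through the origin: T(x,y) = (-x, -y).
Substitute the transformed coordinates into each option and compare with the original:
(A) x + y  ->  (-x) + (-y) = -x - y   [differs from x + y: not invariant]
(B) x + 2y  ->  (-x) + 2(-y) = -x - 2y   [differs from x + 2y: not invariant]
(C) x - y  ->  (-x) - (-y) = -x + y   [differs from x - y: not invariant]
(D) x^2 + y^2  ->  (-x)^2 + (-y)^2 = x^2 + y^2   [equals x^2 + y^2: invariant]

Only option (D), x^2 + y^2, is unchanged by the transformation.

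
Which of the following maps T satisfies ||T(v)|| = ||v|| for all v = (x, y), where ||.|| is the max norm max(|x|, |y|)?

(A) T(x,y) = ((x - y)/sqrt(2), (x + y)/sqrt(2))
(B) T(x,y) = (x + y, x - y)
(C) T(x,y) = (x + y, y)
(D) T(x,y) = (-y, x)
D

A transformation preserves a norm if ||T(v)|| = ||v|| for every v; a single vector where the norm changes rules an option out.

(A) T(x,y) = ((x - y)/sqrt(2), (x + y)/sqrt(2)): v = (1, 0) has norm max(|1|, |0|) = 1, but T(v) = (sqrt(2)/2, sqrt(2)/2) has norm sqrt(2)/2 -- not preserved.
(B) T(x,y) = (x + y, x - y): v = (1, 1) has norm max(|1|, |1|) = 1, but T(v) = (2, 0) has norm 2 -- not preserved.
(C) T(x,y) = (x + y, y): v = (1, 1) has norm max(|1|, |1|) = 1, but T(v) = (2, 1) has norm 2 -- not preserved.
(D) T(x,y) = (-y, x): preserves the norm -- it only permutes the coordinates and/or flips signs, which leaves max(|x|, |y|) unchanged.

Therefore the answer is (D).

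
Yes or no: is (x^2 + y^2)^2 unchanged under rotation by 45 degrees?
Yes

Applying rotation by 45 degrees: x' = x*cos(45 degrees) - y*sin(45 degrees) = sqrt(2)x/2 - sqrt(2)y/2, y' = x*sin(45 degrees) + y*cos(45 degrees) = sqrt(2)x/2 + sqrt(2)y/2

Substituting into (x^2 + y^2)^2:
((sqrt(2)x/2 - sqrt(2)y/2)^2 + (sqrt(2)x/2 + sqrt(2)y/2)^2)^2
= x^4 + 2x^2y^2 + y^4 = (x^2 + y^2)^2

This equals the original expression (x^2 + y^2)^2, so it IS invariant.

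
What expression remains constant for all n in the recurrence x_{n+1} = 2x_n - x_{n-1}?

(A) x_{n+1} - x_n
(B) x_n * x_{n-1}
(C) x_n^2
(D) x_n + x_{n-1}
A

For the recurrence x_{n+1} = 2x_n - x_{n-1}:

If x_{n+1} = 2x_n - x_{n-1}, then:
x_{n+1} - x_n = x_n - x_{n-1}
The first difference is constant throughout the sequence.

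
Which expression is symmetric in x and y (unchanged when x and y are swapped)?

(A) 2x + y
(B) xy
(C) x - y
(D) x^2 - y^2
B

A symmetric expression is unchanged when the variables are permuted; here the transformation to test is the swap (x, y) -> (y, x).
Substitute the transformed coordinates into each option and compare with the original:
(A) 2x + y  ->  2(y) + (x) = x + 2y   [differs from 2x + y: not invariant]
(B) xy  ->  (y)(x) = xy   [equals xy: invariant]
(C) x - y  ->  (y) - (x) = -x + y   [differs from x - y: not invariant]
(D) x^2 - y^2  ->  (y)^2 - (x)^2 = -x^2 + y^2   [differs from x^2 - y^2: not invariant]

Only option (B), xy, is unchanged by the transformation.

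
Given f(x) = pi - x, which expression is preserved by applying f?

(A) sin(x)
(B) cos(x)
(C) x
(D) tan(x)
A

For f(x) = pi - x:
sin(pi - x) = sin(x), so sine is invariant under this transformation.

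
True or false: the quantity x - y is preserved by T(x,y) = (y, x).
False

Substitute T(x,y) = (y, x) into the expression and compare with the original.

Original: x - y
After applying T: (y) - (x) = -x + y

This differs from the original x - y (difference: -2x + 2y), so the expression is NOT invariant.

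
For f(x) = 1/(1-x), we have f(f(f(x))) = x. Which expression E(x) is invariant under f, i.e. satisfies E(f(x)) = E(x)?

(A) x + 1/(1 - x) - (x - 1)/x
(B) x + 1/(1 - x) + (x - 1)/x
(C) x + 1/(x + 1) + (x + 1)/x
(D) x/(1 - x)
B

Replace x by f(x) = 1/(1 - x) in each option and simplify. As a quick numerical cross-check, also compare E(4) with E(f(4)) = E(-1/3).

(A) x + 1/(1 - x) - (x - 1)/x  ->  (1/(1 - x)) + 1/(1 - (1/(1 - x))) - ((1/(1 - x)) - 1)/(1/(1 - x)) = (x^2(1 - x) - x + (x - 1)^2)/(x(x - 1)); check: E(4) = 35/12 but E(-1/3) = -43/12.   [not invariant]
(B) x + 1/(1 - x) + (x - 1)/x  ->  (1/(1 - x)) + 1/(1 - (1/(1 - x))) + ((1/(1 - x)) - 1)/(1/(1 - x)), which simplifies back to x + 1/(1 - x) + (x - 1)/x; check: E(4) = 53/12, E(-1/3) = 53/12.   [invariant]
(C) x + 1/(x + 1) + (x + 1)/x  ->  (1/(1 - x)) + 1/((1/(1 - x)) + 1) + ((1/(1 - x)) + 1)/(1/(1 - x)) = (-x^3 + 6x^2 - 11x + 7)/(x^2 - 3x + 2); check: E(4) = 109/20 but E(-1/3) = -5/6.   [not invariant]
(D) x/(1 - x)  ->  (1/(1 - x))/(1 - (1/(1 - x))) = -1/x; check: E(4) = -4/3 but E(-1/3) = -1/4.   [not invariant]

Only (B) is unchanged. Indeed f(f(x)) = 1/(1 - 1/(1-x)) = (1-x)/(-x) = (x-1)/x, so E(x) = x + f(x) + f(f(x)) is the sum over the whole 3-cycle; applying f just permutes the three terms cyclically (x -> f(x) -> f(f(x)) -> x), leaving the sum unchanged.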